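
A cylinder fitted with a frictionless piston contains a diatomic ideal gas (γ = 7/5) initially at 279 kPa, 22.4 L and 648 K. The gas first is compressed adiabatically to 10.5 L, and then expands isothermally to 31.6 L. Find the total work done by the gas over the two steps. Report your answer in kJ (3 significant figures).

W_total ≈ 3.79 kJ

Step 1 (adiabatic): W = (P₁V₁ − P₂V₂)/(γ−1) = (6250 − 8462)/0.4 = -5531 J.
After step 1: P = 805.9 kPa, V = 10.5 L, T = 877.4 K.
Step 2 (isothermal): W = P₁V₁ ln(V₂/V₁) = (8462) ln(31.6/10.5) = 9323 J.
W_total = -5531 + 9323 = 3792 J.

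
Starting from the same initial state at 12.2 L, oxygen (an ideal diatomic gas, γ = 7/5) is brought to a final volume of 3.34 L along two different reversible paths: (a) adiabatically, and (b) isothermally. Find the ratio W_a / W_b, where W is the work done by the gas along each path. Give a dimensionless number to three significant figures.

W_a / W_b ≈ 1.31

Path (a) adiabatic: W = P₁V₁(1 − (V₁/V₂)^(γ−1))/(γ−1) → W_a/(P₁V₁) = -1.697.
Path (b) isothermal: W = P₁V₁ ln(V₂/V₁) → W_b/(P₁V₁) = -1.295.
W_a / W_b = -1.697 / -1.295 = 1.31.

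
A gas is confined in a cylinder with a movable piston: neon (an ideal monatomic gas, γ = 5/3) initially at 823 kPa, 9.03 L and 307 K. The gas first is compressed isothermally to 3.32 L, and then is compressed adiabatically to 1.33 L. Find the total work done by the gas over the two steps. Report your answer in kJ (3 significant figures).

W_total ≈ -16.8 kJ

Step 1 (isothermal): W = P₁V₁ ln(V₂/V₁) = (7432) ln(3.32/9.03) = -7436 J.
After step 1: P = 2238 kPa, V = 3.32 L, T = 307 K.
Step 2 (adiabatic): W = (P₁V₁ − P₂V₂)/(γ−1) = (7432 − 13676)/0.667 = -9366 J.
W_total = -7436 − 9366 = -16802 J.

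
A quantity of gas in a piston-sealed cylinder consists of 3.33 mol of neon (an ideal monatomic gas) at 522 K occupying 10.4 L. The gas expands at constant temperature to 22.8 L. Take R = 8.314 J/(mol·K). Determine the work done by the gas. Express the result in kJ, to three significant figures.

Isothermal: W = nRT ln(V₂/V₁).
W = (3.33)(8.314)(522) × ln(22.8/10.4)
  = 14452 × 0.785
W_by_gas = 11344 J.

W ≈ 11.3 kJ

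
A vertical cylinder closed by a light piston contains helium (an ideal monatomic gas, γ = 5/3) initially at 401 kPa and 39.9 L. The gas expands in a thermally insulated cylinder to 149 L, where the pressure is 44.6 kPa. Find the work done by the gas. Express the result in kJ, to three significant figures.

W ≈ 14.0 kJ

Adiabatic: W = (P₁V₁ − P₂V₂)/(γ − 1) with γ = 5/3.
P₁V₁ = 16000 J, P₂V₂ = 6645 J.
W = (16000 − 6645) / 0.6667 = 14032 J.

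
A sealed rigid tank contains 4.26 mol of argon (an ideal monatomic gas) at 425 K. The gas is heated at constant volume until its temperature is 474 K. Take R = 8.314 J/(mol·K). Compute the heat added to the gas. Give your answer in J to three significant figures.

Constant volume ⇒ W = 0, so Q = ΔU = nCᵥΔT with Cᵥ = 3R/2 = 12.47 J/(mol·K).
ΔU = (4.26)(12.47)(474 − 425) = 2603 J.

Q ≈ 2600 J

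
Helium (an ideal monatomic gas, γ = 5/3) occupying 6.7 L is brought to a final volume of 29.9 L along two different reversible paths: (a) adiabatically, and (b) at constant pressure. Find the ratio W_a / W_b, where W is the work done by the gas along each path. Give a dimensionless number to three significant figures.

W_a / W_b ≈ 0.273

Path (a) adiabatic: W = P₁V₁(1 − (V₁/V₂)^(γ−1))/(γ−1) → W_a/(P₁V₁) = 0.9466.
Path (b) isobaric: W = P₁(V₂ − V₁) → W_b/(P₁V₁) = 3.463.
W_a / W_b = 0.9466 / 3.463 = 0.2734.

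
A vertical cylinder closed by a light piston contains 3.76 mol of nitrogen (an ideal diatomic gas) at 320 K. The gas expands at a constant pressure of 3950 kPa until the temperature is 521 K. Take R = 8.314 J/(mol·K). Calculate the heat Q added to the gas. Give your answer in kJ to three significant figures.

Q ≈ 22.0 kJ

Isobaric: W = nRΔT = (3.76)(8.314)(201) = 6283 J.
ΔU = nCᵥΔT with Cᵥ = 5R/2: ΔU = (3.76)(20.79)(201) = 15708 J.
Q = ΔU + W = 15708 + 6283 = 21992 J.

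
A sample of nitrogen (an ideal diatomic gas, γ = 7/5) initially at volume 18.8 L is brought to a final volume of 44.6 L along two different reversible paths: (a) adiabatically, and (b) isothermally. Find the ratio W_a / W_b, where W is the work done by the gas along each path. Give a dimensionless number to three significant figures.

Path (a) adiabatic: W = P₁V₁(1 − (V₁/V₂)^(γ−1))/(γ−1) → W_a/(P₁V₁) = 0.7304.
Path (b) isothermal: W = P₁V₁ ln(V₂/V₁) → W_b/(P₁V₁) = 0.8639.
W_a / W_b = 0.7304 / 0.8639 = 0.8455.

W_a / W_b ≈ 0.846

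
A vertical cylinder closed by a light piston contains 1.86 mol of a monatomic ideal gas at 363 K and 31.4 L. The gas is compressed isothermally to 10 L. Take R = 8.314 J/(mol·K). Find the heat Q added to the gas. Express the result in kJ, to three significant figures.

Isothermal ⇒ ΔU = 0, so Q = W = nRT ln(V₂/V₁).
Q = (1.86)(8.314)(363) ln(10/31.4) = 5613 × -1.144 = -6423 J.

Q ≈ -6.42 kJ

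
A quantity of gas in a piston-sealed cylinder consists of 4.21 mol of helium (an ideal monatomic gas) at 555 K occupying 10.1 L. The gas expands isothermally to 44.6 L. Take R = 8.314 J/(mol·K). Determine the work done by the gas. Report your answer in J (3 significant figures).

W ≈ 28900 J

Isothermal: W = nRT ln(V₂/V₁).
W = (4.21)(8.314)(555) × ln(44.6/10.1)
  = 19426 × 1.485
W_by_gas = 28852 J.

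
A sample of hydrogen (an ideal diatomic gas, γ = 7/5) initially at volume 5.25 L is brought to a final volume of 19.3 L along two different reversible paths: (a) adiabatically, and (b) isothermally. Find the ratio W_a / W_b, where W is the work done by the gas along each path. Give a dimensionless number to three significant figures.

W_a / W_b ≈ 0.780

Path (a) adiabatic: W = P₁V₁(1 − (V₁/V₂)^(γ−1))/(γ−1) → W_a/(P₁V₁) = 1.015.
Path (b) isothermal: W = P₁V₁ ln(V₂/V₁) → W_b/(P₁V₁) = 1.302.
W_a / W_b = 1.015 / 1.302 = 0.7795.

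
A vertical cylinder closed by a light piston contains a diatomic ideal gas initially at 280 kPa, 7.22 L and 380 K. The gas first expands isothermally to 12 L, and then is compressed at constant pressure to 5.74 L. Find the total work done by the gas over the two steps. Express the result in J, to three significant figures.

W_total ≈ -27.5 J

Step 1 (isothermal): W = P₁V₁ ln(V₂/V₁) = (2022) ln(12/7.22) = 1027 J.
After step 1: P = 168.5 kPa, V = 12 L, T = 380 K.
Step 2 (isobaric): W = PΔV = (168.5 kPa)(5.74 − 12 L) = -1055 J.
W_total = 1027 − 1055 = -27.52 J.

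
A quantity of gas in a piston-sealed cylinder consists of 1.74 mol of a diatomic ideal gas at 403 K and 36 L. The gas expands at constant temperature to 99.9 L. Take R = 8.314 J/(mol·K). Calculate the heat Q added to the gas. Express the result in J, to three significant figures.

Isothermal ⇒ ΔU = 0, so Q = W = nRT ln(V₂/V₁).
Q = (1.74)(8.314)(403) ln(99.9/36) = 5830 × 1.021 = 5950 J.

Q ≈ 5950 J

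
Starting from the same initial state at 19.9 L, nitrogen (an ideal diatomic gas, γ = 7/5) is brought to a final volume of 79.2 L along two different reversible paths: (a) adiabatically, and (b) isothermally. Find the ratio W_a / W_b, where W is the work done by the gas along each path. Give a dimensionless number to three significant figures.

Path (a) adiabatic: W = P₁V₁(1 − (V₁/V₂)^(γ−1))/(γ−1) → W_a/(P₁V₁) = 1.061.
Path (b) isothermal: W = P₁V₁ ln(V₂/V₁) → W_b/(P₁V₁) = 1.381.
W_a / W_b = 1.061 / 1.381 = 0.7683.

W_a / W_b ≈ 0.768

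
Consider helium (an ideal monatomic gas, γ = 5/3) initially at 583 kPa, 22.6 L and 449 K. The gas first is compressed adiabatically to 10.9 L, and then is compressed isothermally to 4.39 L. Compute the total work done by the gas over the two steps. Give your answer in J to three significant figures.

Step 1 (adiabatic): W = (P₁V₁ − P₂V₂)/(γ−1) = (13176 − 21424)/0.667 = -12372 J.
After step 1: P = 1965 kPa, V = 10.9 L, T = 730.1 K.
Step 2 (isothermal): W = P₁V₁ ln(V₂/V₁) = (21424) ln(4.39/10.9) = -19484 J.
W_total = -12372 − 19484 = -31856 J.

W_total ≈ -31900 J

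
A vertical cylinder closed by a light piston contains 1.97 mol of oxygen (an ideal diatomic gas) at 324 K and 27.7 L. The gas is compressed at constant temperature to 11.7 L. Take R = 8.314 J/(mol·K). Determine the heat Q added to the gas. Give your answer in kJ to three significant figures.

Isothermal ⇒ ΔU = 0, so Q = W = nRT ln(V₂/V₁).
Q = (1.97)(8.314)(324) ln(11.7/27.7) = 5307 × -0.8618 = -4574 J.

Q ≈ -4.57 kJ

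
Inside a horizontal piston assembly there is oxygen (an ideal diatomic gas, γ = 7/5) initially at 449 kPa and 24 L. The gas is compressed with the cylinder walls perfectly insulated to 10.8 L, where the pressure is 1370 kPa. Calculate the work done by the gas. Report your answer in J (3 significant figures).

W ≈ -10100 J

Adiabatic: W = (P₁V₁ − P₂V₂)/(γ − 1) with γ = 7/5.
P₁V₁ = 10776 J, P₂V₂ = 14796 J.
W = (10776 − 14796) / 0.4 = -10050 J.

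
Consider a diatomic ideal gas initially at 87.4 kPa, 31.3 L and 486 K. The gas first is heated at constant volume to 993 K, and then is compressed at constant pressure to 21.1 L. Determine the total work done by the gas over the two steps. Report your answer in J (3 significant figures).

Step 1 (isochoric): W = 0 (constant volume).
After step 1: P = 178.6 kPa (V unchanged).
Step 2 (isobaric): W = PΔV = (178.6 kPa)(21.1 − 31.3 L) = -1821 J.
W_total = 0 − 1821 = -1821 J.

W_total ≈ -1820 J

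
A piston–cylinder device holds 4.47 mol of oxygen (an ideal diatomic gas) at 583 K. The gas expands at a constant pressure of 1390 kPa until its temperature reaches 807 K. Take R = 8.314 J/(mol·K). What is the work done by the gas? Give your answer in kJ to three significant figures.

Isobaric: W = P ΔV = nR ΔT.
W = (4.47)(8.314)(807 − 583) = 8325 J.

W ≈ 8.32 kJ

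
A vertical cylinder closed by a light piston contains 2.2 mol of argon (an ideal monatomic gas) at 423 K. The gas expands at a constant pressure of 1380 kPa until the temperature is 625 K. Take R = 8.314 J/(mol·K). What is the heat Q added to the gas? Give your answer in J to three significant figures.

Isobaric: W = nRΔT = (2.2)(8.314)(202) = 3695 J.
ΔU = nCᵥΔT with Cᵥ = 3R/2: ΔU = (2.2)(12.47)(202) = 5542 J.
Q = ΔU + W = 5542 + 3695 = 9237 J.

Q ≈ 9240 J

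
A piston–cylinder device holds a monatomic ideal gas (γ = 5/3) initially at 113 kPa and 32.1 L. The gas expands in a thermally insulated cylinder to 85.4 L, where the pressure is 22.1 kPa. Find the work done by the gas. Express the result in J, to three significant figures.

Adiabatic: W = (P₁V₁ − P₂V₂)/(γ − 1) with γ = 5/3.
P₁V₁ = 3627 J, P₂V₂ = 1887 J.
W = (3627 − 1887) / 0.6667 = 2610 J.

W ≈ 2610 J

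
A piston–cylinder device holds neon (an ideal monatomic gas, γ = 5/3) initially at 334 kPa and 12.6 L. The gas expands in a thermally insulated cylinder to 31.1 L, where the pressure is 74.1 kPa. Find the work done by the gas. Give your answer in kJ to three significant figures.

W ≈ 2.86 kJ

Adiabatic: W = (P₁V₁ − P₂V₂)/(γ − 1) with γ = 5/3.
P₁V₁ = 4208 J, P₂V₂ = 2305 J.
W = (4208 − 2305) / 0.6667 = 2856 J.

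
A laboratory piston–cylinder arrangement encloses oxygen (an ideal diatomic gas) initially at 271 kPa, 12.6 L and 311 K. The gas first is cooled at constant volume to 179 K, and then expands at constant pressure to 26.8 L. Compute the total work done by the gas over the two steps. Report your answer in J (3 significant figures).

W_total ≈ 2210 J

Step 1 (isochoric): W = 0 (constant volume).
After step 1: P = 156 kPa (V unchanged).
Step 2 (isobaric): W = PΔV = (156 kPa)(26.8 − 12.6 L) = 2215 J.
W_total = 0 + 2215 = 2215 J.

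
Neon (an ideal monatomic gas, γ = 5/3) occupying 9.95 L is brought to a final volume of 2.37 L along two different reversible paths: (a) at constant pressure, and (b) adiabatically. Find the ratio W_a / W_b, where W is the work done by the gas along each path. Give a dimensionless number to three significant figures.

W_a / W_b ≈ 0.317

Path (a) isobaric: W = P₁(V₂ − V₁) → W_a/(P₁V₁) = -0.7618.
Path (b) adiabatic: W = P₁V₁(1 − (V₁/V₂)^(γ−1))/(γ−1) → W_b/(P₁V₁) = -2.404.
W_a / W_b = -0.7618 / -2.404 = 0.3169.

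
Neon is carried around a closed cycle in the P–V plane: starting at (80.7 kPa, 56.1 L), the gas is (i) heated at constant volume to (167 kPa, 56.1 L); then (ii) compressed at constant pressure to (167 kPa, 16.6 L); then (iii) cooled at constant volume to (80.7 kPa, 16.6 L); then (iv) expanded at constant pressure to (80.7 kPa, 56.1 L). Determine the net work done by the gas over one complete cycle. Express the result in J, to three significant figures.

W_net ≈ -3410 J

Constant-volume legs do no work.
W(ii) = (167)(16.6 − 56.1) = -6596 J; W(iv) = (80.7)(56.1 − 16.6) = 3188 J.
W_net = -6596 + 3188 = -3409 J (the counter-clockwise enclosed area).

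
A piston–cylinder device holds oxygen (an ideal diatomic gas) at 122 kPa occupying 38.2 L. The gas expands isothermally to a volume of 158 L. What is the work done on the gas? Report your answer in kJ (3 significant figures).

W ≈ -6.62 kJ

Isothermal: W = nRT ln(V₂/V₁) = P₁V₁ ln(V₂/V₁).
P₁V₁ = (122 kPa)(38.2 L) = 4660 J.
W = 4660 × ln(158/38.2) = 4660 × 1.42
W_by_gas = 6617 J; work on gas = −W_by = -6617 J.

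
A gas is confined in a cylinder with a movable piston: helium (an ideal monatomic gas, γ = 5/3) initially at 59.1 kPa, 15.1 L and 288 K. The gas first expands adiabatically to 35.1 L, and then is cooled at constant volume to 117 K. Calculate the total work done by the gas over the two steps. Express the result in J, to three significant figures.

W_total ≈ 576 J

Step 1 (adiabatic): W = (P₁V₁ − P₂V₂)/(γ−1) = (892.4 − 508.6)/0.667 = 575.8 J.
Step 2 (isochoric): W = 0 (constant volume).
W_total = 575.8 + 0 = 575.8 J.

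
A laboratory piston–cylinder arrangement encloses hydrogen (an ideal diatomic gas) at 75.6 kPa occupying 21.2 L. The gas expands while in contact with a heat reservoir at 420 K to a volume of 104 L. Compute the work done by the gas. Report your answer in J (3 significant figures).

Isothermal: W = nRT ln(V₂/V₁) = P₁V₁ ln(V₂/V₁).
P₁V₁ = (75.6 kPa)(21.2 L) = 1603 J.
W = 1603 × ln(104/21.2) = 1603 × 1.59
W_by_gas = 2549 J.

W ≈ 2550 J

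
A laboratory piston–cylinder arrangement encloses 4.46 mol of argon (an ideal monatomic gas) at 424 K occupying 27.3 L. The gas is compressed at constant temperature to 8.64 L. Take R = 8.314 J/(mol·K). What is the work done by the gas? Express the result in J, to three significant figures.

W ≈ -18100 J

Isothermal: W = nRT ln(V₂/V₁).
W = (4.46)(8.314)(424) × ln(8.64/27.3)
  = 15722 × -1.15
W_by_gas = -18088 J.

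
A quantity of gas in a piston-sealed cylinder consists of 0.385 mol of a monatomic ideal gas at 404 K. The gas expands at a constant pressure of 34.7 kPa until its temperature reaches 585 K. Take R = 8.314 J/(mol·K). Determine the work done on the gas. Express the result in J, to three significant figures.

Isobaric: W = P ΔV = nR ΔT.
W = (0.385)(8.314)(585 − 404) = 579.4 J.
Work on gas = −W_by = -579.4 J.

W ≈ -579 J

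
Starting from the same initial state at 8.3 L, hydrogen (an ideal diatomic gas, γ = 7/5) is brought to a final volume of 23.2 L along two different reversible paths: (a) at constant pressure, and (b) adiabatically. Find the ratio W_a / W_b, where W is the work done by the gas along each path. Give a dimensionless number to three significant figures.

W_a / W_b ≈ 2.13

Path (a) isobaric: W = P₁(V₂ − V₁) → W_a/(P₁V₁) = 1.795.
Path (b) adiabatic: W = P₁V₁(1 − (V₁/V₂)^(γ−1))/(γ−1) → W_b/(P₁V₁) = 0.8428.
W_a / W_b = 1.795 / 0.8428 = 2.13.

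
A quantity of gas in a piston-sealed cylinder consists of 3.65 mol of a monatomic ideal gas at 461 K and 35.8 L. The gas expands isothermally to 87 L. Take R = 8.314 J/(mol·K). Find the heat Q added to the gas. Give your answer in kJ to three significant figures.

Q ≈ 12.4 kJ

Isothermal ⇒ ΔU = 0, so Q = W = nRT ln(V₂/V₁).
Q = (3.65)(8.314)(461) ln(87/35.8) = 13990 × 0.888 = 12422 J.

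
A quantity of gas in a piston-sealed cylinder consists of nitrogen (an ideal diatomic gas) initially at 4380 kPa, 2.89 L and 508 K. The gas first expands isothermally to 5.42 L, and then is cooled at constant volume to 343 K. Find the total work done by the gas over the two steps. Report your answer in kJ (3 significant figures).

W_total ≈ 7.96 kJ

Step 1 (isothermal): W = P₁V₁ ln(V₂/V₁) = (12658) ln(5.42/2.89) = 7960 J.
Step 2 (isochoric): W = 0 (constant volume).
W_total = 7960 + 0 = 7960 J.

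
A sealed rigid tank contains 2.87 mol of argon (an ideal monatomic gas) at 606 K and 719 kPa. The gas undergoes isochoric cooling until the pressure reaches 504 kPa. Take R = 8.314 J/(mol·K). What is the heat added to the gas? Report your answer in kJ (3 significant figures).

Constant volume ⇒ W = 0, so Q = ΔU = nCᵥΔT with Cᵥ = 3R/2 = 12.47 J/(mol·K).
At constant V, T₂/T₁ = P₂/P₁ ⇒ ΔT = T₁(P₂/P₁ − 1) = 606·(504/719 − 1) = -181.2 K.
ΔU = (2.87)(12.47)(-181.2) = -6486 J.

Q ≈ -6.49 kJ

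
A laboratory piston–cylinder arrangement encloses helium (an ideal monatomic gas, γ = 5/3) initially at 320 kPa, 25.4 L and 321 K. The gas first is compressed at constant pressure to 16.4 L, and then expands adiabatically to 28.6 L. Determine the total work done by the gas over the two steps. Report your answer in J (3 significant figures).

Step 1 (isobaric): W = PΔV = (320 kPa)(16.4 − 25.4 L) = -2880 J.
After step 1: P = 320 kPa, V = 16.4 L, T = 207.3 K.
Step 2 (adiabatic): W = (P₁V₁ − P₂V₂)/(γ−1) = (5248 − 3622)/0.667 = 2439 J.
W_total = -2880 + 2439 = -441.4 J.

W_total ≈ -441 J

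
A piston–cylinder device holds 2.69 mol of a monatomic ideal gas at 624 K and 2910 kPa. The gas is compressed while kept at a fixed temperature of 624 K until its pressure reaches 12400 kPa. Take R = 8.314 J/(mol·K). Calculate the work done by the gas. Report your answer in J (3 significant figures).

W ≈ -20200 J

Isothermal process: W = nRT ln(V₂/V₁) = nRT ln(P₁/P₂).
W = (2.69)(8.314)(624) × ln(2910/12400)
  = 13956 × ln(0.2347) = 13956 × -1.45
W_by_gas = -20229 J.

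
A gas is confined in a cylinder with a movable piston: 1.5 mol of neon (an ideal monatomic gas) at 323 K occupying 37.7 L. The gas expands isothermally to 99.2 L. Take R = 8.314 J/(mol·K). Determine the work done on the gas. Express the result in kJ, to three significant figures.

Isothermal: W = nRT ln(V₂/V₁).
W = (1.5)(8.314)(323) × ln(99.2/37.7)
  = 4028 × 0.9675
W_by_gas = 3897 J; work on gas = −W_by = -3897 J.

W ≈ -3.90 kJ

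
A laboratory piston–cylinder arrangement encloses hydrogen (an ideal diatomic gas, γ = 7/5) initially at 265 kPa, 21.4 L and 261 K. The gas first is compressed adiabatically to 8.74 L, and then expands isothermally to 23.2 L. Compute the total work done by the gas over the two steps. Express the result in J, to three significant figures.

W_total ≈ 1810 J

Step 1 (adiabatic): W = (P₁V₁ − P₂V₂)/(γ−1) = (5671 − 8114)/0.4 = -6107 J.
After step 1: P = 928.3 kPa, V = 8.74 L, T = 373.4 K.
Step 2 (isothermal): W = P₁V₁ ln(V₂/V₁) = (8114) ln(23.2/8.74) = 7921 J.
W_total = -6107 + 7921 = 1814 J.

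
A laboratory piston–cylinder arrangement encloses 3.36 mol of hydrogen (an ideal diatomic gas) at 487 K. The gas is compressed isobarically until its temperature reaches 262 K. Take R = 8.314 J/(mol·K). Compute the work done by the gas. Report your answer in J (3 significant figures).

W ≈ -6290 J

Isobaric: W = P ΔV = nR ΔT.
W = (3.36)(8.314)(262 − 487) = -6285 J.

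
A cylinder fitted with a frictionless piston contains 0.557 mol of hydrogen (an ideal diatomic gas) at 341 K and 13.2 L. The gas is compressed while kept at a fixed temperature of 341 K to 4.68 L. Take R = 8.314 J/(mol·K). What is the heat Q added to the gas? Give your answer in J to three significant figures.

Isothermal ⇒ ΔU = 0, so Q = W = nRT ln(V₂/V₁).
Q = (0.557)(8.314)(341) ln(4.68/13.2) = 1579 × -1.037 = -1637 J.

Q ≈ -1640 J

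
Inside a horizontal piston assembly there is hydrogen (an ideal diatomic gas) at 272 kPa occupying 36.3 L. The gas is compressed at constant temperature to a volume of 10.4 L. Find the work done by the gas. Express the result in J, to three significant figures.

Isothermal: W = nRT ln(V₂/V₁) = P₁V₁ ln(V₂/V₁).
P₁V₁ = (272 kPa)(36.3 L) = 9874 J.
W = 9874 × ln(10.4/36.3) = 9874 × -1.25
W_by_gas = -12342 J.

W ≈ -12300 J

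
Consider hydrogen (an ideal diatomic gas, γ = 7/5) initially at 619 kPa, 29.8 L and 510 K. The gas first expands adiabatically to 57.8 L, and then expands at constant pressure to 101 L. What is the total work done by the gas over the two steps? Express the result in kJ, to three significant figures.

Step 1 (adiabatic): W = (P₁V₁ − P₂V₂)/(γ−1) = (18446 − 14152)/0.4 = 10735 J.
After step 1: P = 244.8 kPa, V = 57.8 L, T = 391.3 K.
Step 2 (isobaric): W = PΔV = (244.8 kPa)(101 − 57.8 L) = 10577 J.
W_total = 10735 + 10577 = 21313 J.

W_total ≈ 21.3 kJ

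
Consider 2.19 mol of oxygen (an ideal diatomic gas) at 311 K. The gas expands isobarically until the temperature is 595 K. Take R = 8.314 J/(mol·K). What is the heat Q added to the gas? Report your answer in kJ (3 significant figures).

Isobaric: W = nRΔT = (2.19)(8.314)(284) = 5171 J.
ΔU = nCᵥΔT with Cᵥ = 5R/2: ΔU = (2.19)(20.79)(284) = 12927 J.
Q = ΔU + W = 12927 + 5171 = 18098 J.

Q ≈ 18.1 kJ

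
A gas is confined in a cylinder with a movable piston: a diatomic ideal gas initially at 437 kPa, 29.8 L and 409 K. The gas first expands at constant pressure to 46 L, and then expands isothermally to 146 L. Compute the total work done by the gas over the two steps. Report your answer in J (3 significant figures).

Step 1 (isobaric): W = PΔV = (437 kPa)(46 − 29.8 L) = 7079 J.
After step 1: P = 437 kPa, V = 46 L, T = 631.3 K.
Step 2 (isothermal): W = P₁V₁ ln(V₂/V₁) = (20102) ln(146/46) = 23217 J.
W_total = 7079 + 23217 = 30297 J.

W_total ≈ 30300 J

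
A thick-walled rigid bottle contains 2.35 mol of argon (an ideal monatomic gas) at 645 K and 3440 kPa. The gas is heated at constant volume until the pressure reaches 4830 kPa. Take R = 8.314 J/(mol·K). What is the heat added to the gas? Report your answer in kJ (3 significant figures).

Q ≈ 7.64 kJ

Constant volume ⇒ W = 0, so Q = ΔU = nCᵥΔT with Cᵥ = 3R/2 = 12.47 J/(mol·K).
At constant V, T₂/T₁ = P₂/P₁ ⇒ ΔT = T₁(P₂/P₁ − 1) = 645·(4830/3440 − 1) = 260.6 K.
ΔU = (2.35)(12.47)(260.6) = 7638 J.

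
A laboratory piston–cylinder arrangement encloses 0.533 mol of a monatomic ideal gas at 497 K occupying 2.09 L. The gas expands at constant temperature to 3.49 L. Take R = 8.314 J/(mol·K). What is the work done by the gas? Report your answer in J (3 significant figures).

W ≈ 1130 J

Isothermal: W = nRT ln(V₂/V₁).
W = (0.533)(8.314)(497) × ln(3.49/2.09)
  = 2202 × 0.5127
W_by_gas = 1129 J.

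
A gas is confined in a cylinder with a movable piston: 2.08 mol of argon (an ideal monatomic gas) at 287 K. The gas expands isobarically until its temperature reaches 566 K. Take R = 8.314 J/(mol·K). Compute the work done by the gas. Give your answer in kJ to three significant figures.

W ≈ 4.82 kJ

Isobaric: W = P ΔV = nR ΔT.
W = (2.08)(8.314)(566 − 287) = 4825 J.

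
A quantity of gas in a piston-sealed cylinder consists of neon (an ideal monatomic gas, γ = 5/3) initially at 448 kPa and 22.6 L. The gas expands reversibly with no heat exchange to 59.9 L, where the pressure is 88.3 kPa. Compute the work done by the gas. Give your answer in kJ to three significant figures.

Adiabatic: W = (P₁V₁ − P₂V₂)/(γ − 1) with γ = 5/3.
P₁V₁ = 10125 J, P₂V₂ = 5289 J.
W = (10125 − 5289) / 0.6667 = 7253 J.

W ≈ 7.25 kJ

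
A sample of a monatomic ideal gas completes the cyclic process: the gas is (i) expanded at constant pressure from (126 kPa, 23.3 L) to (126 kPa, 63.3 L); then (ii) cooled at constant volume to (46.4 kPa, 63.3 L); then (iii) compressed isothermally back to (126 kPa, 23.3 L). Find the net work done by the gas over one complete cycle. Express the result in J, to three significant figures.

W_net ≈ 2100 J

Leg (i): W = PΔV = (126)(63.3 − 23.3) = 5040 J.
Leg (ii): W = 0.
Leg (iii): W = PᵢVᵢ ln(V_f/Vᵢ) = (2937) ln(23.3/63.3) = -2935 J.
W_net = 5040 − 2935 = 2105 J.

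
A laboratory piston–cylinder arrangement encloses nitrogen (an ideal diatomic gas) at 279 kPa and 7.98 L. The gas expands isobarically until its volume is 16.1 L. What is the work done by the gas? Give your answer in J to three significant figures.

W ≈ 2270 J

Isobaric: W = P ΔV.
W = (279 kPa)(16.1 − 7.98 L) = (279)(8.12) = 2265 J.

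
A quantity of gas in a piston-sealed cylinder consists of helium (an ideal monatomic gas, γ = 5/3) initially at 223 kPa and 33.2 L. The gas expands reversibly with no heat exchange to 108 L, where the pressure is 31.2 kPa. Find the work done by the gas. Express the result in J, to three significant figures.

Adiabatic: W = (P₁V₁ − P₂V₂)/(γ − 1) with γ = 5/3.
P₁V₁ = 7404 J, P₂V₂ = 3370 J.
W = (7404 − 3370) / 0.6667 = 6051 J.

W ≈ 6050 J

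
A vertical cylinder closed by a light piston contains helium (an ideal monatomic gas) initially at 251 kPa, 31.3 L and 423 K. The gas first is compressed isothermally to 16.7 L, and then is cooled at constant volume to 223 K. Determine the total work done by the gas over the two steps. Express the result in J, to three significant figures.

Step 1 (isothermal): W = P₁V₁ ln(V₂/V₁) = (7856) ln(16.7/31.3) = -4935 J.
Step 2 (isochoric): W = 0 (constant volume).
W_total = -4935 + 0 = -4935 J.

W_total ≈ -4940 J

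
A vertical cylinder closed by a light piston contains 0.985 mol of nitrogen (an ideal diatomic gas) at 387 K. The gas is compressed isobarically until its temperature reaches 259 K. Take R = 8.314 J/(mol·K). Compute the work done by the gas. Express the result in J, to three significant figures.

Isobaric: W = P ΔV = nR ΔT.
W = (0.985)(8.314)(259 − 387) = -1048 J.

W ≈ -1050 J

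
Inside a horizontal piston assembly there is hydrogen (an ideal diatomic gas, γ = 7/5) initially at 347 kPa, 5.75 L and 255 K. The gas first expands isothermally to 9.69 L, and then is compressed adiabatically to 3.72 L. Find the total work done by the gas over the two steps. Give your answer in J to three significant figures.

W_total ≈ -1290 J

Step 1 (isothermal): W = P₁V₁ ln(V₂/V₁) = (1995) ln(9.69/5.75) = 1041 J.
After step 1: P = 205.9 kPa, V = 9.69 L, T = 255 K.
Step 2 (adiabatic): W = (P₁V₁ − P₂V₂)/(γ−1) = (1995 − 2926)/0.4 = -2327 J.
W_total = 1041 − 2327 = -1286 J.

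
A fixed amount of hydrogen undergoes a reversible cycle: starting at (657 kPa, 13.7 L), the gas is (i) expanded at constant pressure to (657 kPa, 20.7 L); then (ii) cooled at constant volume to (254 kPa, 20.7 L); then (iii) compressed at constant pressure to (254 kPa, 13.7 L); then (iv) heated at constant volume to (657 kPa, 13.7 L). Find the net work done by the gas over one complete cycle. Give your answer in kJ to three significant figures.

W_net ≈ 2.82 kJ

Constant-volume legs do no work.
W(i) = (657)(20.7 − 13.7) = 4599 J; W(iii) = (254)(13.7 − 20.7) = -1778 J.
W_net = 4599 − 1778 = 2821 J (the clockwise enclosed area).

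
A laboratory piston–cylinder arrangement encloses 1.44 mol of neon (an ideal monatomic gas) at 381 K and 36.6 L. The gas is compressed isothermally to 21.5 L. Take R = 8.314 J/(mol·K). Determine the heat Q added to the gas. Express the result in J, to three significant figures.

Isothermal ⇒ ΔU = 0, so Q = W = nRT ln(V₂/V₁).
Q = (1.44)(8.314)(381) ln(21.5/36.6) = 4561 × -0.532 = -2427 J.

Q ≈ -2430 J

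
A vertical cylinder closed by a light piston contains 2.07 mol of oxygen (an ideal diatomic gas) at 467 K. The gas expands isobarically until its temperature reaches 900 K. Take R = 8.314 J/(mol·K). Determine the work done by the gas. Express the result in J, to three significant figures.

Isobaric: W = P ΔV = nR ΔT.
W = (2.07)(8.314)(900 − 467) = 7452 J.

W ≈ 7450 J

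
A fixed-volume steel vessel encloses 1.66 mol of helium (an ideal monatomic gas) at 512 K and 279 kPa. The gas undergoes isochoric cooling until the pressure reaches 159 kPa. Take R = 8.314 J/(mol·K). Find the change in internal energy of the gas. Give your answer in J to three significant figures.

ΔU ≈ -4560 J

Constant volume ⇒ W = 0, so Q = ΔU = nCᵥΔT with Cᵥ = 3R/2 = 12.47 J/(mol·K).
At constant V, T₂/T₁ = P₂/P₁ ⇒ ΔT = T₁(P₂/P₁ − 1) = 512·(159/279 − 1) = -220.2 K.
ΔU = (1.66)(12.47)(-220.2) = -4559 J.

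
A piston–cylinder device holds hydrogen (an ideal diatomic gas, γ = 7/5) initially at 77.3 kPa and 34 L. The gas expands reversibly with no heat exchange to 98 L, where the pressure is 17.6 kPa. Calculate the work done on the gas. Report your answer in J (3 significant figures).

Adiabatic: W = (P₁V₁ − P₂V₂)/(γ − 1) with γ = 7/5.
P₁V₁ = 2628 J, P₂V₂ = 1725 J.
W = (2628 − 1725) / 0.4 = 2258 J.
Work on gas = −W_by = -2258 J.

W ≈ -2260 J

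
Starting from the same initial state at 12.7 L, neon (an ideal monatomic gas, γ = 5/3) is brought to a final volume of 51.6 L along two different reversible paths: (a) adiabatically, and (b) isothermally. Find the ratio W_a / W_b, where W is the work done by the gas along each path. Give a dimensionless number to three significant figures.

W_a / W_b ≈ 0.650

Path (a) adiabatic: W = P₁V₁(1 − (V₁/V₂)^(γ−1))/(γ−1) → W_a/(P₁V₁) = 0.9109.
Path (b) isothermal: W = P₁V₁ ln(V₂/V₁) → W_b/(P₁V₁) = 1.402.
W_a / W_b = 0.9109 / 1.402 = 0.6497.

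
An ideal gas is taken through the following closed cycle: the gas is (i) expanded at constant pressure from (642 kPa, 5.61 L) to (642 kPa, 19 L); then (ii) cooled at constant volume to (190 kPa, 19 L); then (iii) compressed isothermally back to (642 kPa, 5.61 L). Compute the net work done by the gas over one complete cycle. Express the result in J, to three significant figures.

Leg (i): W = PΔV = (642)(19 − 5.61) = 8596 J.
Leg (ii): W = 0.
Leg (iii): W = PᵢVᵢ ln(V_f/Vᵢ) = (3610) ln(5.61/19) = -4404 J.
W_net = 8596 − 4404 = 4193 J.

W_net ≈ 4190 J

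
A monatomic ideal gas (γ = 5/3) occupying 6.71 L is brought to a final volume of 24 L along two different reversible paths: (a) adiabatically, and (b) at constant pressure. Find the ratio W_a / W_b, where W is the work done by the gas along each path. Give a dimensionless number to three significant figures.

Path (a) adiabatic: W = P₁V₁(1 − (V₁/V₂)^(γ−1))/(γ−1) → W_a/(P₁V₁) = 0.8586.
Path (b) isobaric: W = P₁(V₂ − V₁) → W_b/(P₁V₁) = 2.577.
W_a / W_b = 0.8586 / 2.577 = 0.3332.

W_a / W_b ≈ 0.333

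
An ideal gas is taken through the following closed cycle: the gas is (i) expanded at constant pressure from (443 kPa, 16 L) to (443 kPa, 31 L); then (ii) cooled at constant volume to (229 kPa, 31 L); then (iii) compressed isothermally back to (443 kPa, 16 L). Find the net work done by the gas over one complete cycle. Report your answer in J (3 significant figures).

W_net ≈ 1950 J

Leg (i): W = PΔV = (443)(31 − 16) = 6645 J.
Leg (ii): W = 0.
Leg (iii): W = PᵢVᵢ ln(V_f/Vᵢ) = (7099) ln(16/31) = -4695 J.
W_net = 6645 − 4695 = 1950 J.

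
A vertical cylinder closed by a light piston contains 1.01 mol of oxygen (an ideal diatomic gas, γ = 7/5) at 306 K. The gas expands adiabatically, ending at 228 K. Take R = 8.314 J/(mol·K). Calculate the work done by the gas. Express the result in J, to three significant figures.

Adiabatic ⇒ Q = 0, so W_by = −ΔU = nCᵥ(T₁ − T₂).
Cᵥ = 5R/2 = 20.79 J/(mol·K).
W = (1.01)(20.79)(306 − 228) = 1637 J.

W ≈ 1640 J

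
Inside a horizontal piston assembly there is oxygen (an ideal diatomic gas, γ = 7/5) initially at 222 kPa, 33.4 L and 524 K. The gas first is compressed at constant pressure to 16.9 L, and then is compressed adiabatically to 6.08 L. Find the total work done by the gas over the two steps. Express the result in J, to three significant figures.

W_total ≈ -8400 J

Step 1 (isobaric): W = PΔV = (222 kPa)(16.9 − 33.4 L) = -3663 J.
After step 1: P = 222 kPa, V = 16.9 L, T = 265.1 K.
Step 2 (adiabatic): W = (P₁V₁ − P₂V₂)/(γ−1) = (3752 − 5647)/0.4 = -4738 J.
W_total = -3663 − 4738 = -8401 J.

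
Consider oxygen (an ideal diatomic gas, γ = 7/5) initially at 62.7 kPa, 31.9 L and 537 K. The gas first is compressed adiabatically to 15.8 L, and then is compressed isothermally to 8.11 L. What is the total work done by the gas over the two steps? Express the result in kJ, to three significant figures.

W_total ≈ -3.39 kJ

Step 1 (adiabatic): W = (P₁V₁ − P₂V₂)/(γ−1) = (2000 − 2649)/0.4 = -1623 J.
After step 1: P = 167.7 kPa, V = 15.8 L, T = 711.3 K.
Step 2 (isothermal): W = P₁V₁ ln(V₂/V₁) = (2649) ln(8.11/15.8) = -1767 J.
W_total = -1623 − 1767 = -3389 J.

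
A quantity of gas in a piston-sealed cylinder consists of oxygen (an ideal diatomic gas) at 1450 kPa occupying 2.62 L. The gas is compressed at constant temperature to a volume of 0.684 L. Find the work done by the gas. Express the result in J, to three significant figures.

W ≈ -5100 J

Isothermal: W = nRT ln(V₂/V₁) = P₁V₁ ln(V₂/V₁).
P₁V₁ = (1450 kPa)(2.62 L) = 3799 J.
W = 3799 × ln(0.684/2.62) = 3799 × -1.343
W_by_gas = -5102 J.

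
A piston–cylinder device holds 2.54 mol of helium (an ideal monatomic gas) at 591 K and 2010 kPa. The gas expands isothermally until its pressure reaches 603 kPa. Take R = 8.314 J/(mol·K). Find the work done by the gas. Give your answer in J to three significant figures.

W ≈ 15000 J

Isothermal process: W = nRT ln(V₂/V₁) = nRT ln(P₁/P₂).
W = (2.54)(8.314)(591) × ln(2010/603)
  = 12480 × ln(3.333) = 12480 × 1.204
W_by_gas = 15026 J.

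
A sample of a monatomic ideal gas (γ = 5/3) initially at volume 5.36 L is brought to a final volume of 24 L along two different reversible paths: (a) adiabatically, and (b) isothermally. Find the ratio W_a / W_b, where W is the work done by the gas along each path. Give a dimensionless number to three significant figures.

W_a / W_b ≈ 0.632

Path (a) adiabatic: W = P₁V₁(1 − (V₁/V₂)^(γ−1))/(γ−1) → W_a/(P₁V₁) = 0.9478.
Path (b) isothermal: W = P₁V₁ ln(V₂/V₁) → W_b/(P₁V₁) = 1.499.
W_a / W_b = 0.9478 / 1.499 = 0.6323.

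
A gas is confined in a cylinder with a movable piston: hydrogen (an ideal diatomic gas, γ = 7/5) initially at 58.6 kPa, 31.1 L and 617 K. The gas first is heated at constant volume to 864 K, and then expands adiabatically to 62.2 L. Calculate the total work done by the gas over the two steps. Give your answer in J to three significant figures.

Step 1 (isochoric): W = 0 (constant volume).
After step 1: P = 82.06 kPa (V unchanged).
Step 2 (adiabatic): W = (P₁V₁ − P₂V₂)/(γ−1) = (2552 − 1934)/0.4 = 1545 J.
W_total = 0 + 1545 = 1545 J.

W_total ≈ 1540 J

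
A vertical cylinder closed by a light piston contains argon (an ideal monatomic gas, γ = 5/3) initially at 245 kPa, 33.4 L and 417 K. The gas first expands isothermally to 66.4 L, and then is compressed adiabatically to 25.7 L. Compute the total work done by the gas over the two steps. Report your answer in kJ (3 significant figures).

W_total ≈ -5.21 kJ

Step 1 (isothermal): W = P₁V₁ ln(V₂/V₁) = (8183) ln(66.4/33.4) = 5623 J.
After step 1: P = 123.2 kPa, V = 66.4 L, T = 417 K.
Step 2 (adiabatic): W = (P₁V₁ − P₂V₂)/(γ−1) = (8183 − 15408)/0.667 = -10837 J.
W_total = 5623 − 10837 = -5214 J.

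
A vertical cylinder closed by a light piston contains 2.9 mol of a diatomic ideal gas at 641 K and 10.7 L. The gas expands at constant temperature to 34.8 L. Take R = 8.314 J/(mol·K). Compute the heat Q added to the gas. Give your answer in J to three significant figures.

Q ≈ 18200 J

Isothermal ⇒ ΔU = 0, so Q = W = nRT ln(V₂/V₁).
Q = (2.9)(8.314)(641) ln(34.8/10.7) = 15455 × 1.179 = 18227 J.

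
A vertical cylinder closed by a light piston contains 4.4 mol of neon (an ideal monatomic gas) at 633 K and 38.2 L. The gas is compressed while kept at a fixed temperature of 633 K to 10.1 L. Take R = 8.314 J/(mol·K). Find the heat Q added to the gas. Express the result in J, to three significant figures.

Isothermal ⇒ ΔU = 0, so Q = W = nRT ln(V₂/V₁).
Q = (4.4)(8.314)(633) ln(10.1/38.2) = 23156 × -1.33 = -30805 J.

Q ≈ -30800 J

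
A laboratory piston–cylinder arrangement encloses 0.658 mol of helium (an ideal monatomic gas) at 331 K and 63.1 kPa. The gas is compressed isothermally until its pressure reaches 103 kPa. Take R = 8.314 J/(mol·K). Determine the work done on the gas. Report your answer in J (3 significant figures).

W ≈ 887 J

Isothermal process: W = nRT ln(V₂/V₁) = nRT ln(P₁/P₂).
W = (0.658)(8.314)(331) × ln(63.1/103)
  = 1811 × ln(0.6126) = 1811 × -0.49
W_by_gas = -887.3 J; work on gas = −W_by = 887.3 J.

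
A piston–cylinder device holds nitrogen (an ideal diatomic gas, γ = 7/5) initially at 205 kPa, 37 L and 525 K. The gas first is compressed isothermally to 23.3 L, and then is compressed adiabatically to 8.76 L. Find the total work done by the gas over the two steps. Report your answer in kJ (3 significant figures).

W_total ≈ -12.6 kJ

Step 1 (isothermal): W = P₁V₁ ln(V₂/V₁) = (7585) ln(23.3/37) = -3508 J.
After step 1: P = 325.5 kPa, V = 23.3 L, T = 525 K.
Step 2 (adiabatic): W = (P₁V₁ − P₂V₂)/(γ−1) = (7585 − 11218)/0.4 = -9081 J.
W_total = -3508 − 9081 = -12589 J.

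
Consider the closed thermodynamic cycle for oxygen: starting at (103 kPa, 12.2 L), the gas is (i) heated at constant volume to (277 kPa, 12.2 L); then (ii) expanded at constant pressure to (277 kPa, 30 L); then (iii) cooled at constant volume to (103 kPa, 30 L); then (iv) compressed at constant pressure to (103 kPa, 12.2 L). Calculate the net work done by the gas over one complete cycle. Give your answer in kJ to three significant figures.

W_net ≈ 3.10 kJ

Constant-volume legs do no work.
W(ii) = (277)(30 − 12.2) = 4931 J; W(iv) = (103)(12.2 − 30) = -1833 J.
W_net = 4931 − 1833 = 3097 J (the clockwise enclosed area).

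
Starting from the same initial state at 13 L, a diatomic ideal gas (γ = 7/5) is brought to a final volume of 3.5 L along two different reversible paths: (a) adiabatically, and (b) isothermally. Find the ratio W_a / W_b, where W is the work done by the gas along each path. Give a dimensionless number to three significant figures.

W_a / W_b ≈ 1.32

Path (a) adiabatic: W = P₁V₁(1 − (V₁/V₂)^(γ−1))/(γ−1) → W_a/(P₁V₁) = -1.726.
Path (b) isothermal: W = P₁V₁ ln(V₂/V₁) → W_b/(P₁V₁) = -1.312.
W_a / W_b = -1.726 / -1.312 = 1.315.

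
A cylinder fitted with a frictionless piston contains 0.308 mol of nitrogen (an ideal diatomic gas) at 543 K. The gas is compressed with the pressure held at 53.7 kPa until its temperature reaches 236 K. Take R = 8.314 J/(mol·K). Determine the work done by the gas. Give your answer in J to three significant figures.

W ≈ -786 J

Isobaric: W = P ΔV = nR ΔT.
W = (0.308)(8.314)(236 − 543) = -786.1 J.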